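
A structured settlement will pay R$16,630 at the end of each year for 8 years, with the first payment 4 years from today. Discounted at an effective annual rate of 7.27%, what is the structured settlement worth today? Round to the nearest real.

PV at t=3 (ordinary 8-year annuity): 16630 × a(8|0.0727) = 16630 × 5.909320 = 98,271.9924
PV₀ = 98,271.9924 / (1+0.0727)^3 = 98,271.9924 / 1.234340 = 79,615.0036

R$79,615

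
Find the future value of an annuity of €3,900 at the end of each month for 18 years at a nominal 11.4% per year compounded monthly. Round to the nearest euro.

€2,753,986

i = 0.114/12 = 0.0095 per month; n = 18·12 = 216.
FV = PMT · [(1+i)^n − 1] / i = 3900 · 706.150331 = 2,753,986.2909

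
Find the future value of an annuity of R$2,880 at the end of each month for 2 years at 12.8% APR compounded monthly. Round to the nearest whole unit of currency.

i = 0.128/12 = 0.0106667 per month; n = 2·12 = 24.
Accumulation factor s(24|0.0106667) = 27.187752; FV = 2880 × 27.187752 = 78,300.7246

R$78,301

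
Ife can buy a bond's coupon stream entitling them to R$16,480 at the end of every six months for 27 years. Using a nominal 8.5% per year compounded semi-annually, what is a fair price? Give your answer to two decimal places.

With 2 periods per year: i = 0.0425, n = 54.
Annuity factor a(54|0.0425) = 21.043397; PV = 16480 × 21.043397 = 346,795.1892

R$346,795.19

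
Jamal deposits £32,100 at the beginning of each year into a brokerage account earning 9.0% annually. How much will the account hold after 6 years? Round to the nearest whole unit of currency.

£263,234

FV = PMT · [(1+i)^n − 1] / i × (1+i) = 32100 · 8.200435 = 263,233.9531
(annuity-due: payments at period start, so ×(1+i).)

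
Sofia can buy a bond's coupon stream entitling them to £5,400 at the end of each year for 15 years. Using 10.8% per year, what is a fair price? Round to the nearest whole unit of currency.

Annuity factor a(15|0.108) = 7.270969; PV = 5400 × 7.270969 = 39,263.2313

£39,263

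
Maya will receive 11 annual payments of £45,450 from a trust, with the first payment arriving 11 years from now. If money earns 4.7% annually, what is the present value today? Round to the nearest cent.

£242,298.39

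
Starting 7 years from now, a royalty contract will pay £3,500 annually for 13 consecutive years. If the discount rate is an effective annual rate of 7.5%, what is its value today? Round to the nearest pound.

Value one period before first payment (t=6): 3500 × [1 − (1+0.075)^(−13)] / 0.075 = 3500 × 8.125840 = 28,440.4409
PV₀ = 28,440.4409 / (1+0.075)^6 = 28,440.4409 / 1.543302 = 18,428.3113

£18,428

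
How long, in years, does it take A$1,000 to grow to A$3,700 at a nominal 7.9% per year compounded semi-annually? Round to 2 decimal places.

16.89 years

Periodic rate i = 0.079/2 = 0.0395.
(1+i)^n = 3700/1000 = 3.70000, so n = ln 3.70000 / ln 1.0395 = 33.7723 half-years
= 33.7723/2 years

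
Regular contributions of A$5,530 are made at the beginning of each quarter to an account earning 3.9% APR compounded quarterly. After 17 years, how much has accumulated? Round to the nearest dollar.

A$535,130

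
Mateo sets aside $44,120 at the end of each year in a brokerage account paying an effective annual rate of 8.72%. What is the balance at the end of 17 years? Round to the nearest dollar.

FV = PMT · [(1+i)^n − 1] / i = 44120 · 36.037628 = 1,589,980.1533

$1,589,980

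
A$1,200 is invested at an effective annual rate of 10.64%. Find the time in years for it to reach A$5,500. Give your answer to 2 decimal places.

15.06 years

(1+i)^n = 5500/1200 = 4.58333, so n = ln 4.58333 / ln 1.1064 = 15.0569 years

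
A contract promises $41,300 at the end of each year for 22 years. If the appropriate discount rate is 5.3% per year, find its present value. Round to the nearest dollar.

$529,067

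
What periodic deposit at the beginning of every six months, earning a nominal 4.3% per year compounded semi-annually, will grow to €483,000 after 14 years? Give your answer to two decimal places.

With 2 periods per year: i = 0.0215, n = 28.
FV-annuity factor × (1+i) = 38.681829; PMT = 483000 / 38.681829 = 12,486.4830

€12,486.48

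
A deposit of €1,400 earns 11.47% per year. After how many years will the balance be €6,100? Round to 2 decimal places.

13.55 years

(1+i)^n = 6100/1400 = 4.35714, so n = ln 4.35714 / ln 1.1147 = 13.5545 years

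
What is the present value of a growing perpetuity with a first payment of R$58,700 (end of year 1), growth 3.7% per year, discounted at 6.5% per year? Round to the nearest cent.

PV = PMT / (i − g) = 58700 / (0.065 − 0.037) = 58700 / 0.028000 = 2,096,428.5714

R$2,096,428.57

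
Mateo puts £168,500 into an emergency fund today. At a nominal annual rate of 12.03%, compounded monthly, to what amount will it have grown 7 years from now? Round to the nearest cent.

i = 0.1203/12 = 0.010025 per month; n = 7·12 = 84.
FV = 168,500 × (1 + 0.010025)^84 = 389,491.7654

£389,491.77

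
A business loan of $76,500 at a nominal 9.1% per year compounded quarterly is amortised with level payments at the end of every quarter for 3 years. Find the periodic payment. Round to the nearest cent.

i = 0.091/4 = 0.02275 per quarter; n = 3·4 = 12.
PMT = 76500 / ( [1 − (1+0.02275)^(−12)] / 0.02275 ) = 76500 / 10.398919 = 7,356.5337

$7,356.53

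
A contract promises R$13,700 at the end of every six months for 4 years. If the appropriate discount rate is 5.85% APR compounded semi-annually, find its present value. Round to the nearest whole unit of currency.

Periodic rate i = 0.0585/2 = 0.02925; n = 4 × 2 = 8 periods.
PV = PMT · [1 − (1+i)^(−n)] / i = 13700 · 7.041954 = 96,474.7727

R$96,475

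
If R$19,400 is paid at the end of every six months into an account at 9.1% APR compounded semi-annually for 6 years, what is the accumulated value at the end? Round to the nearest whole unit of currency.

i = 0.091/2 = 0.0455 per half-year; n = 6·2 = 12.
FV = 19400 × [(1+0.0455)^12 − 1] / 0.0455 = 19400 × 15.508664 = 300,868.0833

R$300,868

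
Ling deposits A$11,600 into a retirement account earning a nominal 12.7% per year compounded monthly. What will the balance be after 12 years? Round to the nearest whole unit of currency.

A$52,826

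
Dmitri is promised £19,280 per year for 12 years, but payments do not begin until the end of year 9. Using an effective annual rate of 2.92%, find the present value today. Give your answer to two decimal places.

Value one period before first payment (t=8): 19280 × [1 − (1+0.0292)^(−12)] / 0.0292 = 19280 × 10.001708 = 192,832.9239
Discount back 8 years: 192,832.9239 × (1+0.0292)^(−8) = 192,832.9239 × 0.794331 = 153,173.2637

£153,173.26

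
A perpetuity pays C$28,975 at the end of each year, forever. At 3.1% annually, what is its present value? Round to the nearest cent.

C$934,677.42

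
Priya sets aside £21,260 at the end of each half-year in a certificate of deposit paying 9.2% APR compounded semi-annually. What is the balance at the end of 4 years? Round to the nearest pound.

Periodic rate i = 0.092/2 = 0.046; n = 4 × 2 = 8 periods.
FV = PMT · [(1+i)^n − 1] / i = 21260 · 9.413566 = 200,132.4153

£200,132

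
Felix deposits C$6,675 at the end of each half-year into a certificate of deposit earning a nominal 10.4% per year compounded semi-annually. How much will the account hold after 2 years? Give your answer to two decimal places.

With 2 periods per year: i = 0.052, n = 4.
FV = PMT · [(1+i)^n − 1] / i = 6675 · 4.322957 = 28,855.7354

C$28,855.74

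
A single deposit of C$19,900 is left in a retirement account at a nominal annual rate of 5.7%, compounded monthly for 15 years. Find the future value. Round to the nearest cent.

C$46,697.73

With 12 periods per year: i = 0.00475, n = 180.
FV = PV·(1+i)^n = 19,900 × 2.346620 = 46,697.7281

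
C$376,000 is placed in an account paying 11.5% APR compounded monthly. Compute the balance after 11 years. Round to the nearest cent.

i = 0.115/12 = 0.00958333 per month; n = 11·12 = 132.
FV = PV·(1+i)^n = 376,000 × 3.521817 = 1,324,203.1150

C$1,324,203.11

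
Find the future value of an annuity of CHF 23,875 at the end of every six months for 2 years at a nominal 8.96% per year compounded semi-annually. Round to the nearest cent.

i = 0.0896/2 = 0.0448 per half-year; n = 2·2 = 4.
FV = 23875 × [(1+0.0448)^4 − 1] / 0.0448 = 23875 × 4.276918 = 102,111.4190

CHF 102,111.42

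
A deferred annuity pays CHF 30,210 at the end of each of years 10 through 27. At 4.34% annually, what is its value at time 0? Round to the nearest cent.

CHF 253,852.48

Value one period before first payment (t=9): 30210 × [1 − (1+0.0434)^(−18)] / 0.0434 = 30210 × 12.316524 = 372,082.2013
Discount back 9 years: 372,082.2013 × (1+0.0434)^(−9) = 372,082.2013 × 0.682248 = 253,852.4764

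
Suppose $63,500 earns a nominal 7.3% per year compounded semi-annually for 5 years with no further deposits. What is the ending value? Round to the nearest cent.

i = 0.073/2 = 0.0365 per half-year; n = 5·2 = 10.
63,500 × (1+0.0365)^10 = 63,500 × 1.431176 = 90,879.6801

$90,879.68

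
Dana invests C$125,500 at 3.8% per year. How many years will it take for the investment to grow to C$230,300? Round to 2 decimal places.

16.28 years

(1+i)^n = 230300/125500 = 1.83506, so n = ln 1.83506 / ln 1.038 = 16.2774 years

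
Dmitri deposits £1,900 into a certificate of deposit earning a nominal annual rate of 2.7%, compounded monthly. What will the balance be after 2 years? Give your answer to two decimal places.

£2,005.30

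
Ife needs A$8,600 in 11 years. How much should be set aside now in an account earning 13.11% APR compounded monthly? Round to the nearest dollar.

With 12 periods per year: i = 0.010925, n = 132.
PV = FV·(1+i)^(−n) = 8,600 × 0.238287 = 2,049.2682

A$2,049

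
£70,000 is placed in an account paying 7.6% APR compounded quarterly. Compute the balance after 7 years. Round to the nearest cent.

£118,570.10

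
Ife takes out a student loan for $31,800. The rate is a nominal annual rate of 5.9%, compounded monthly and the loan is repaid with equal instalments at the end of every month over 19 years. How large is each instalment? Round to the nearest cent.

$232.27

i = 0.059/12 = 0.00491667 per month; n = 19·12 = 228.
PMT = 31800 / ( [1 − (1+0.00491667)^(−228)] / 0.00491667 ) = 31800 / 136.911816 = 232.2663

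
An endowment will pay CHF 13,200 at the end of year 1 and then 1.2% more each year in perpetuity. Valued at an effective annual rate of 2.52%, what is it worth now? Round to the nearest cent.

PV = PMT / (i − g) = 13200 / (0.0252 − 0.012) = 13200 / 0.013200 = 1,000,000.0000

CHF 1,000,000.00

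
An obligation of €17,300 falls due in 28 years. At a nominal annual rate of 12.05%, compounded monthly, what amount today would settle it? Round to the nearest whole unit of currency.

Periodic rate i = 0.1205/12 = 0.0100417; n = 28 × 12 = 336 periods.
Discount factor = (1+0.0100417)^(−336) = 0.034834; PV = 17,300 × 0.034834 = 602.6216

€603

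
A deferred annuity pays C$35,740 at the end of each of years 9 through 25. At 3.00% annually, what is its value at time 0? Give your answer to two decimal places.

C$371,462.10

PV at t=8 (ordinary 17-year annuity): 35740 × a(17|0.03) = 35740 × 13.166118 = 470,557.0742
Discount back 8 years: 470,557.0742 × (1+0.03)^(−8) = 470,557.0742 × 0.789409 = 371,462.0996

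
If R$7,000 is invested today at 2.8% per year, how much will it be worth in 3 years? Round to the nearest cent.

7,000 × (1+0.028)^3 = 7,000 × 1.086374 = 7,604.6177

R$7,604.62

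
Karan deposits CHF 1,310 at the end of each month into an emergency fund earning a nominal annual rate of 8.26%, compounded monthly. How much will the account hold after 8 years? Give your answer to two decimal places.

With 12 periods per year: i = 0.00688333, n = 96.
FV = PMT · [(1+i)^n − 1] / i = 1310 · 135.394013 = 177,366.1566

CHF 177,366.16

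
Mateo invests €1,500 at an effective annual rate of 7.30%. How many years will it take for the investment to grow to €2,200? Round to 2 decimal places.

5.44 years

(1+i)^n = 2200/1500 = 1.46667, so n = ln 1.46667 / ln 1.073 = 5.4357 years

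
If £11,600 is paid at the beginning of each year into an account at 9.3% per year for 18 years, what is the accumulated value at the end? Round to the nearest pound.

Accumulation factor s(18|0.093) × (1+i) = 46.497875; FV = 11600 × 46.497875 = 539,375.3500
(annuity-due: payments at period start, so ×(1+i).)

£539,375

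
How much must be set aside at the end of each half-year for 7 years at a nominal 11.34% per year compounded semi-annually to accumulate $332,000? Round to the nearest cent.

$16,167.55

Periodic rate i = 0.1134/2 = 0.0567; n = 7 × 2 = 14 periods.
PMT = 332000 / ( [(1+0.0567)^14 − 1] / 0.0567 ) = 332000 / 20.534958 = 16,167.5520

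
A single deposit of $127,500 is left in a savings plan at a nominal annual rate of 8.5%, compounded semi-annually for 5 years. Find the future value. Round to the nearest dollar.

With 2 periods per year: i = 0.0425, n = 10.
FV = PV·(1+i)^n = 127,500 × 1.516214 = 193,317.3447

$193,317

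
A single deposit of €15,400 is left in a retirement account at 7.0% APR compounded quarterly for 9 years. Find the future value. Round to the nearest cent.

i = 0.07/4 = 0.0175 per quarter; n = 9·4 = 36.
15,400 × (1+0.0175)^36 = 15,400 × 1.867407 = 28,758.0719

€28,758.07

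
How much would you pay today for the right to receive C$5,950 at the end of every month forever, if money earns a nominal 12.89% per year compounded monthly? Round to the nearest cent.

Periodic rate i = 0.1289/12 = 0.0107417.
PV = PMT / i = 5950 / 0.0107417 = 553,917.7657

C$553,917.77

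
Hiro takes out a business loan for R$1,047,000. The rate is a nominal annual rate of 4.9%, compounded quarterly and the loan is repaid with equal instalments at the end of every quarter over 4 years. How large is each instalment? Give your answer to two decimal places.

Periodic rate i = 0.049/4 = 0.01225; n = 4 × 4 = 16 periods.
PMT = 1.047e+06 / ( [1 − (1+0.01225)^(−16)] / 0.01225 ) = 1.047e+06 / 14.449661 = 72,458.4493

R$72,458.45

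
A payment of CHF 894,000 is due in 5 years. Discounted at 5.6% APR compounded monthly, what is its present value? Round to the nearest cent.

i = 0.056/12 = 0.00466667 per month; n = 5·12 = 60.
PV = FV·(1+i)^(−n) = 894,000 × 0.756276 = 676,110.8778

CHF 676,110.88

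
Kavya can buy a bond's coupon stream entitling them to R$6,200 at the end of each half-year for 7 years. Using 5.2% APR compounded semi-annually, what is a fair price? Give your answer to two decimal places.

Periodic rate i = 0.052/2 = 0.026; n = 7 × 2 = 14 periods.
Annuity factor a(14|0.026) = 11.610345; PV = 6200 × 11.610345 = 71,984.1361

R$71,984.14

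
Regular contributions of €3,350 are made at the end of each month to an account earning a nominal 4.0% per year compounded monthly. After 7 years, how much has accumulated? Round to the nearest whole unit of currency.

€324,126

Periodic rate i = 0.04/12 = 0.00333333; n = 7 × 12 = 84 periods.
Accumulation factor s(84|0.00333333) = 96.754159; FV = 3350 × 96.754159 = 324,126.4332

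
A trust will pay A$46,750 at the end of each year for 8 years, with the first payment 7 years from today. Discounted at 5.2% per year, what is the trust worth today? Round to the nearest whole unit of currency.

A$221,122

PV at t=6 (ordinary 8-year annuity): 46750 × a(8|0.052) = 46750 × 6.411280 = 299,727.3180
PV₀ = 299,727.3180 / (1+0.052)^6 = 299,727.3180 / 1.355484 = 221,121.9668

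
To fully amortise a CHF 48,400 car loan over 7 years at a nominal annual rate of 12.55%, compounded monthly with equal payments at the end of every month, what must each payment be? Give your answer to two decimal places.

i = 0.1255/12 = 0.0104583 per month; n = 7·12 = 84.
PMT = 48400 / ( [1 − (1+0.0104583)^(−84)] / 0.0104583 ) = 48400 / 55.715858 = 868.6934

CHF 868.69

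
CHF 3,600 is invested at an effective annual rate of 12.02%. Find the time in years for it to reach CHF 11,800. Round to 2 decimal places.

10.46 years

(1+i)^n = 11800/3600 = 3.27778, so n = ln 3.27778 / ln 1.1202 = 10.4589 years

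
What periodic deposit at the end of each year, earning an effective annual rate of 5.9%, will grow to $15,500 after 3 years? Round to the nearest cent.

$4,873.48

PMT = 15500 / ( [(1+0.059)^3 − 1] / 0.059 ) = 15500 / 3.180481 = 4,873.4767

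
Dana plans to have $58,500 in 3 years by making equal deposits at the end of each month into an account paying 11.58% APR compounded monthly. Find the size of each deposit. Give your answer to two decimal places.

Periodic rate i = 0.1158/12 = 0.00965; n = 3 × 12 = 36 periods.
PMT = 58500 / ( [(1+0.00965)^36 − 1] / 0.00965 ) = 58500 / 42.800768 = 1,366.7979

$1,366.80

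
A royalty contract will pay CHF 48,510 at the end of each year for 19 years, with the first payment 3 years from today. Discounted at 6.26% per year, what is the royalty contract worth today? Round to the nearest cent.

CHF 469,788.80

Value one period before first payment (t=2): 48510 × [1 − (1+0.0626)^(−19)] / 0.0626 = 48510 × 10.934804 = 530,447.3419
Discount back 2 years: 530,447.3419 × (1+0.0626)^(−2) = 530,447.3419 × 0.885646 = 469,788.7952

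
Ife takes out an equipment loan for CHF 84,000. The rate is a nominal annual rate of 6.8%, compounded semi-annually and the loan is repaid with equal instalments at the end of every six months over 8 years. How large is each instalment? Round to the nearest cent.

CHF 6,893.47

Periodic rate i = 0.068/2 = 0.034; n = 8 × 2 = 16 periods.
Annuity-PV factor = 12.185447; PMT = 84000 / 12.185447 = 6,893.4691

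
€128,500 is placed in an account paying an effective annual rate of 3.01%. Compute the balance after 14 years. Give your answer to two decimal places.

€194,632.14

128,500 × (1+0.0301)^14 = 128,500 × 1.514647 = 194,632.1356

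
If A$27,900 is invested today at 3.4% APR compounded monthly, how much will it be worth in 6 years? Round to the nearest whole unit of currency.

i = 0.034/12 = 0.00283333 per month; n = 6·12 = 72.
FV = PV·(1+i)^n = 27,900 × 1.225944 = 34,203.8508

A$34,204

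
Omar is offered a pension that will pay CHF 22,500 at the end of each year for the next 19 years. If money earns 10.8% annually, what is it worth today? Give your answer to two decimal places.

CHF 178,650.64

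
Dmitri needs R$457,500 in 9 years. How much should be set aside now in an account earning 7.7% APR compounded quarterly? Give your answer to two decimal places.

R$230,295.35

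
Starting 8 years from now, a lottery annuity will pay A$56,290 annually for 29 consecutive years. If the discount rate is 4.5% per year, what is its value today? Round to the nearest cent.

A$662,721.29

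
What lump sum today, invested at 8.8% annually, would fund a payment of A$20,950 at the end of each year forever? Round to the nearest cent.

PV = C/r = 20950/0.088 = 238,068.1818

A$238,068.18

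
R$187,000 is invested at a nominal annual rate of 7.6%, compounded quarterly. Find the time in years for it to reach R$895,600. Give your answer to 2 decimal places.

20.81 years

Periodic rate i = 0.076/4 = 0.019.
(1+i)^n = 895600/187000 = 4.78930, so n = ln 4.78930 / ln 1.019 = 83.2221 quarters
= 83.2221/4 years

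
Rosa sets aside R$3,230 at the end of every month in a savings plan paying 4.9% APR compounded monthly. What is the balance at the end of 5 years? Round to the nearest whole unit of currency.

R$219,100

Periodic rate i = 0.049/12 = 0.00408333; n = 5 × 12 = 60 periods.
FV = PMT · [(1+i)^n − 1] / i = 3230 · 67.832848 = 219,100.0993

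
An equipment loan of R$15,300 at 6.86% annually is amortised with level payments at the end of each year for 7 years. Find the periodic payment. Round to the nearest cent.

PMT = 15300 / ( [1 − (1+0.0686)^(−7)] / 0.0686 ) = 15300 / 5.415694 = 2,825.1228

R$2,825.12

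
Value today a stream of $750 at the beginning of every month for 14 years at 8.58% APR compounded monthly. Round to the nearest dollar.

$73,727

With 12 periods per year: i = 0.00715, n = 168.
Annuity factor a(168|0.00715) × (1+i) = 98.303265; PV = 750 × 98.303265 = 73,727.4488
(annuity-due: payments at period start, so ×(1+i).)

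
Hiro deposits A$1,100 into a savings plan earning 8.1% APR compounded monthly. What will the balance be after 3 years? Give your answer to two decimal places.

With 12 periods per year: i = 0.00675, n = 36.
1,100 × (1+0.00675)^36 = 1,100 × 1.274028 = 1,401.4308

A$1,401.43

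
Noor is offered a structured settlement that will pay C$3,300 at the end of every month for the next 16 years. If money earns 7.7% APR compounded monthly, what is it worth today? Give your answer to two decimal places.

C$363,672.54

With 12 periods per year: i = 0.00641667, n = 192.
Annuity factor a(192|0.00641667) = 110.203799; PV = 3300 × 110.203799 = 363,672.5364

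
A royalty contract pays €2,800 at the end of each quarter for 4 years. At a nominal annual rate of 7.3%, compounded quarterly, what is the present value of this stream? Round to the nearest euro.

€38,550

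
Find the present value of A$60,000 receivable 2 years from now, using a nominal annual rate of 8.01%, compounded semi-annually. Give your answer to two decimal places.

Periodic rate i = 0.0801/2 = 0.04005; n = 2 × 2 = 4 periods.
PV = FV·(1+i)^(−n) = 60,000 × 0.854640 = 51,278.3895

A$51,278.39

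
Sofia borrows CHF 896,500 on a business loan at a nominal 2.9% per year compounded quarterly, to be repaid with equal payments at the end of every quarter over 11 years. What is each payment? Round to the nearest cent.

Periodic rate i = 0.029/4 = 0.00725; n = 11 × 4 = 44 periods.
PMT = 896500 / ( [1 − (1+0.00725)^(−44)] / 0.00725 ) = 896500 / 37.556892 = 23,870.4521

CHF 23,870.45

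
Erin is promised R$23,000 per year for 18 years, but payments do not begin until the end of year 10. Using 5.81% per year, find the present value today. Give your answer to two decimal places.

R$151,963.54

Value one period before first payment (t=9): 23000 × [1 − (1+0.0581)^(−18)] / 0.0581 = 23000 × 10.983784 = 252,627.0365
Discount back 9 years: 252,627.0365 × (1+0.0581)^(−9) = 252,627.0365 × 0.601533 = 151,963.5387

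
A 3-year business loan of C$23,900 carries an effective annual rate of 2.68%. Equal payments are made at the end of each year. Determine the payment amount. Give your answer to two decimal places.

PMT = 23900 / ( [1 − (1+0.0268)^(−3)] / 0.0268 ) = 23900 / 2.846104 = 8,397.4440

C$8,397.44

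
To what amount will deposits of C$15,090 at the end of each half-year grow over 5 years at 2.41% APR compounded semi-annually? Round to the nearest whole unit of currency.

C$159,351

Periodic rate i = 0.0241/2 = 0.01205; n = 5 × 2 = 10 periods.
FV = 15090 × [(1+0.01205)^10 − 1] / 0.01205 = 15090 × 10.560047 = 159,351.1108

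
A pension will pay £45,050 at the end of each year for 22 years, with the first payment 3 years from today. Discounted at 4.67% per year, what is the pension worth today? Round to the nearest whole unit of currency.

Value one period before first payment (t=2): 45050 × [1 − (1+0.0467)^(−22)] / 0.0467 = 45050 × 13.568254 = 611,249.8353
PV₀ = 611,249.8353 / (1+0.0467)^2 = 611,249.8353 / 1.095581 = 557,923.0533

£557,923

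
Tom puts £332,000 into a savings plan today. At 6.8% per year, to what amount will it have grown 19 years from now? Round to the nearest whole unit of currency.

FV = 332,000 × (1 + 0.068)^19 = 1,158,755.7037

£1,158,756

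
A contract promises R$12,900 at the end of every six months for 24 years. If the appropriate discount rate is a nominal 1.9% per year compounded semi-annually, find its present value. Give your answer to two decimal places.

R$495,387.82

Periodic rate i = 0.019/2 = 0.0095; n = 24 × 2 = 48 periods.
PV = 12900 × [1 − (1+0.0095)^(−48)] / 0.0095 = 12900 × 38.402156 = 495,387.8180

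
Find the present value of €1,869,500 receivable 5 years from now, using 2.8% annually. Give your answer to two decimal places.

€1,628,395.51

Discount factor = (1+0.028)^(−5) = 0.871033; PV = 1,869,500 × 0.871033 = 1,628,395.5099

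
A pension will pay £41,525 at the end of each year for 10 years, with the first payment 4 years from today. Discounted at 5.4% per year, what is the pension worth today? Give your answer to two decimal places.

Value one period before first payment (t=3): 41525 × [1 − (1+0.054)^(−10)] / 0.054 = 41525 × 7.573913 = 314,506.7178
PV₀ = 314,506.7178 / (1+0.054)^3 = 314,506.7178 / 1.170905 = 268,601.2897

£268,601.29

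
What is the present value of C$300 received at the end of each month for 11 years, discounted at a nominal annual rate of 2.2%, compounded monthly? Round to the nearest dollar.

C$35,144

Periodic rate i = 0.022/12 = 0.00183333; n = 11 × 12 = 132 periods.
PV = 300 × [1 − (1+0.00183333)^(−132)] / 0.00183333 = 300 × 117.147199 = 35,144.1596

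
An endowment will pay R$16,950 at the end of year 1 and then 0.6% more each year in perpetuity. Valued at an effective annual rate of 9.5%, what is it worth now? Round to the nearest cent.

PV = PMT / (i − g) = 16950 / (0.095 − 0.006) = 16950 / 0.089000 = 190,449.4382

R$190,449.44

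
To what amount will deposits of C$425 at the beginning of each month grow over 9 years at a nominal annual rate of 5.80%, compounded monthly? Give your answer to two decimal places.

i = 0.058/12 = 0.00483333 per month; n = 9·12 = 108.
FV = 425 × [(1+0.00483333)^108 − 1] / 0.00483333 × (1+i) = 425 × 142.050954 = 60,371.6553
Payments are at the start of each period, so multiply by (1+i).

C$60,371.66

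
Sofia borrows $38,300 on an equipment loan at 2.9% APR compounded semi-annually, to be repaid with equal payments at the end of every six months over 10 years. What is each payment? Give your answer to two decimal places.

With 2 periods per year: i = 0.0145, n = 20.
PMT = 38300 / ( [1 − (1+0.0145)^(−20)] / 0.0145 ) = 38300 / 17.253561 = 2,219.8317

$2,219.83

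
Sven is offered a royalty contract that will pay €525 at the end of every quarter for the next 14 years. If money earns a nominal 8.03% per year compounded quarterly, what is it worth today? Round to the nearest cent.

€17,559.70

With 4 periods per year: i = 0.020075, n = 56.
PV = 525 × [1 − (1+0.020075)^(−56)] / 0.020075 = 525 × 33.447047 = 17,559.6996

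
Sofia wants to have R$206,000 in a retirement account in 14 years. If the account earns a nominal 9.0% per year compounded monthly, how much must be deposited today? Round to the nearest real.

R$58,708

i = 0.09/12 = 0.0075 per month; n = 14·12 = 168.
PV = 206,000 / (1 + 0.0075)^168 = 206,000 / 3.508886 = 58,708.0982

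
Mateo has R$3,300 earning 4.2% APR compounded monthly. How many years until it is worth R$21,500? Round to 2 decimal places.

Periodic rate i = 0.042/12 = 0.0035.
(1+i)^n = 21500/3300 = 6.51515, so n = ln 6.51515 / ln 1.0035 = 536.4024 months
= 536.4024/12 years

44.70 years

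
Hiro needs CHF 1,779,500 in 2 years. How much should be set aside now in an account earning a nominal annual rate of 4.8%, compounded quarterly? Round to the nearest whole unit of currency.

i = 0.048/4 = 0.012 per quarter; n = 2·4 = 8.
PV = FV·(1+i)^(−n) = 1,779,500 × 0.908983 = 1,617,535.7660

CHF 1,617,536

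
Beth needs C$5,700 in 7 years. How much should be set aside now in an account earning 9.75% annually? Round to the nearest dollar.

Discount factor = (1+0.0975)^(−7) = 0.521397; PV = 5,700 × 0.521397 = 2,971.9613

C$2,972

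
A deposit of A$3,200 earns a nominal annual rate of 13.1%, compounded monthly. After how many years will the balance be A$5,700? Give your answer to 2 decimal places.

4.43 years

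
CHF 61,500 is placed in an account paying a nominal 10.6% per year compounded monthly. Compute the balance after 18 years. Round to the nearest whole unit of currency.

CHF 411,027

With 12 periods per year: i = 0.00883333, n = 216.
61,500 × (1+0.00883333)^216 = 61,500 × 6.683370 = 411,027.2336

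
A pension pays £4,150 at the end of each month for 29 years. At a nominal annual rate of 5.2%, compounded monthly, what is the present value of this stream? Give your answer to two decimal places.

£745,013.21

Periodic rate i = 0.052/12 = 0.00433333; n = 29 × 12 = 348 periods.
PV = 4150 × [1 − (1+0.00433333)^(−348)] / 0.00433333 = 4150 × 179.521254 = 745,013.2050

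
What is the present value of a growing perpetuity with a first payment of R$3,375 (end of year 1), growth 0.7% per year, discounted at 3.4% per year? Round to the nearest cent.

PV = PMT / (i − g) = 3375 / (0.034 − 0.007) = 3375 / 0.027000 = 125,000.0000

R$125,000.00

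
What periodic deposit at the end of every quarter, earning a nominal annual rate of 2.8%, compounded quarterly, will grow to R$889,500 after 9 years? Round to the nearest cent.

R$21,811.63

With 4 periods per year: i = 0.007, n = 36.
PMT = 889500 / ( [(1+0.007)^36 − 1] / 0.007 ) = 889500 / 40.781003 = 21,811.6262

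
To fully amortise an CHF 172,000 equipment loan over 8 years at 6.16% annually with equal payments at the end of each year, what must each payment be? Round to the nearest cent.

CHF 27,873.84

PMT = 172000 / ( [1 − (1+0.0616)^(−8)] / 0.0616 ) = 172000 / 6.170661 = 27,873.8366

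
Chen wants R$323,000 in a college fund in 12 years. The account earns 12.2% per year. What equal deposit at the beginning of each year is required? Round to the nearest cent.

R$11,784.51

PMT = 323000 / ( [(1+0.122)^12 − 1] / 0.122 × (1+i) ) = 323000 / 27.408860 = 11,784.5105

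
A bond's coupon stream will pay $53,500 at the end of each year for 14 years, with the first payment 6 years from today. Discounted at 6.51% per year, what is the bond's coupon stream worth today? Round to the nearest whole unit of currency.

$351,599

Value one period before first payment (t=5): 53500 × [1 − (1+0.0651)^(−14)] / 0.0651 = 53500 × 9.008352 = 481,946.8404
PV₀ = 481,946.8404 / (1+0.0651)^5 = 481,946.8404 / 1.370730 = 351,598.6622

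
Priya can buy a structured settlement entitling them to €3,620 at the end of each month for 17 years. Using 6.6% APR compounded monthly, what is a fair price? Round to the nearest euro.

Periodic rate i = 0.066/12 = 0.0055; n = 17 × 12 = 204 periods.
PV = 3620 × [1 − (1+0.0055)^(−204)] / 0.0055 = 3620 × 122.430821 = 443,199.5727

€443,200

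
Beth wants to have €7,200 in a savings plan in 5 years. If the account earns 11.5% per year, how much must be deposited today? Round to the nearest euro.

Discount factor = (1+0.115)^(−5) = 0.580264; PV = 7,200 × 0.580264 = 4,177.9011

€4,178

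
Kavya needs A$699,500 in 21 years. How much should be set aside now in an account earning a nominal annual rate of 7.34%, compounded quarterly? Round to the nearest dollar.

A$151,857

i = 0.0734/4 = 0.01835 per quarter; n = 21·4 = 84.
PV = 699,500 / (1 + 0.01835)^84 = 699,500 / 4.606316 = 151,856.7250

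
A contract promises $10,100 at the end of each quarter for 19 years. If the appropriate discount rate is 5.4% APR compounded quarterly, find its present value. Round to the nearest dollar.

Periodic rate i = 0.054/4 = 0.0135; n = 19 × 4 = 76 periods.
Annuity factor a(76|0.0135) = 47.340255; PV = 10100 × 47.340255 = 478,136.5775

$478,137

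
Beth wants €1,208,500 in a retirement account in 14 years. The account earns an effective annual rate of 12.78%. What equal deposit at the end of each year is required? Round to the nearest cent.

€35,215.18

PMT = 1.2085e+06 / ( [(1+0.1278)^14 − 1] / 0.1278 ) = 1.2085e+06 / 34.317591 = 35,215.1759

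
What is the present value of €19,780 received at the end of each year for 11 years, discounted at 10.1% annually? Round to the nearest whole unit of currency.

€127,883

PV = PMT · [1 − (1+i)^(−n)] / i = 19780 · 6.465267 = 127,882.9871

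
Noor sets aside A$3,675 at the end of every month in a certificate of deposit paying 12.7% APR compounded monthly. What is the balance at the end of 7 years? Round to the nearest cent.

i = 0.127/12 = 0.0105833 per month; n = 7·12 = 84.
Accumulation factor s(84|0.0105833) = 134.301566; FV = 3675 × 134.301566 = 493,558.2546

A$493,558.25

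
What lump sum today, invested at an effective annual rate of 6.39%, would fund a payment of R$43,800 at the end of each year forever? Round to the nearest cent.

PV = C/r = 43800/0.0639 = 685,446.0094

R$685,446.01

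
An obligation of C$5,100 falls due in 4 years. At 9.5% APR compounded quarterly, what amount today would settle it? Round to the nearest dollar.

i = 0.095/4 = 0.02375 per quarter; n = 4·4 = 16.
Discount factor = (1+0.02375)^(−16) = 0.686906; PV = 5,100 × 0.686906 = 3,503.2210

C$3,503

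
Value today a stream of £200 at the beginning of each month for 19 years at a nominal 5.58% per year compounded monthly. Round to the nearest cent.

£28,206.30

i = 0.0558/12 = 0.00465 per month; n = 19·12 = 228.
PV = PMT · [1 − (1+i)^(−n)] / i × (1+i) = 200 · 141.031521 = 28,206.3043
(Beginning-of-period payments → annuity-due factor ×(1+i).)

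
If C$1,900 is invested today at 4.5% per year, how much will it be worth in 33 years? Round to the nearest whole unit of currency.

C$8,121

1,900 × (1+0.045)^33 = 1,900 × 4.274030 = 8,120.6573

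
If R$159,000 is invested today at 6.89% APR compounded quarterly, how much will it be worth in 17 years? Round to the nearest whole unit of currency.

R$507,873

i = 0.0689/4 = 0.017225 per quarter; n = 17·4 = 68.
159,000 × (1+0.017225)^68 = 159,000 × 3.194168 = 507,872.6599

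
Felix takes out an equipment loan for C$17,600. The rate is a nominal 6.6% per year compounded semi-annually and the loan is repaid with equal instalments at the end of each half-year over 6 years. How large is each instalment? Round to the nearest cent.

i = 0.066/2 = 0.033 per half-year; n = 6·2 = 12.
Annuity-PV factor = 9.778076; PMT = 17600 / 9.778076 = 1,799.9451

C$1,799.95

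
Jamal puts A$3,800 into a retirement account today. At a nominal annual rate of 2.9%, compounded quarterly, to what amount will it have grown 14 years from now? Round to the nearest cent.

i = 0.029/4 = 0.00725 per quarter; n = 14·4 = 56.
3,800 × (1+0.00725)^56 = 3,800 × 1.498606 = 5,694.7027

A$5,694.70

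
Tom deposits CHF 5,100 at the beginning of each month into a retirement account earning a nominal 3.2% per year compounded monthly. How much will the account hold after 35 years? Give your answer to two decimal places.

i = 0.032/12 = 0.00266667 per month; n = 35·12 = 420.
FV = 5100 × [(1+0.00266667)^420 − 1] / 0.00266667 × (1+i) = 5100 × 774.668618 = 3,950,809.9530
(Beginning-of-period payments → annuity-due factor ×(1+i).)

CHF 3,950,809.95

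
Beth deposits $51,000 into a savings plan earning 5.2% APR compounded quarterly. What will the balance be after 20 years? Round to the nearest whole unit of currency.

Periodic rate i = 0.052/4 = 0.013; n = 20 × 4 = 80 periods.
FV = 51,000 × (1 + 0.013)^80 = 143,326.2721

$143,326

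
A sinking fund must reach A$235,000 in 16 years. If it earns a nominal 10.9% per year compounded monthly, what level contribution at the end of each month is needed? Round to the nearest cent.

Periodic rate i = 0.109/12 = 0.00908333; n = 16 × 12 = 192 periods.
FV-annuity factor = 514.714143; PMT = 235000 / 514.714143 = 456.5641

A$456.56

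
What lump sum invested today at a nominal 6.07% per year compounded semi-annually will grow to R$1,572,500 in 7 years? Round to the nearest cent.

R$1,034,674.62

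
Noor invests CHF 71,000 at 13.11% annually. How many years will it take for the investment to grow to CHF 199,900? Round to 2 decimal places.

8.40 years

n = ln(199900/71000) / ln(1+0.1311) = ln(2.81549) / 0.123191 = 8.4027 years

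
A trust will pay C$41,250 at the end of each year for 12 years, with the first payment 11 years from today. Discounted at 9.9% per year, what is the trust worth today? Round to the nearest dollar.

PV at t=10 (ordinary 12-year annuity): 41250 × a(12|0.099) = 41250 × 6.847198 = 282,446.9094
Discount back 10 years: 282,446.9094 × (1+0.099)^(−10) = 282,446.9094 × 0.389066 = 109,890.4376

C$109,890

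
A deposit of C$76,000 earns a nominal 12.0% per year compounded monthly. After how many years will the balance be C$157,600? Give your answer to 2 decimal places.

Periodic rate i = 0.12/12 = 0.01.
(1+i)^n = 157600/76000 = 2.07368, so n = ln 2.07368 / ln 1.01 = 73.2967 months
= 73.2967/12 years

6.11 years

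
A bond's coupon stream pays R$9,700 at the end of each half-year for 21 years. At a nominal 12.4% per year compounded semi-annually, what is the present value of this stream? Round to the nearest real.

R$143,945

Periodic rate i = 0.124/2 = 0.062; n = 21 × 2 = 42 periods.
PV = PMT · [1 − (1+i)^(−n)] / i = 9700 · 14.839659 = 143,944.6938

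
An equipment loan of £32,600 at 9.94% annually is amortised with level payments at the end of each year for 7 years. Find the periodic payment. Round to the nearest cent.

£6,683.00

PMT = 32600 / ( [1 − (1+0.0994)^(−7)] / 0.0994 ) = 32600 / 4.878051 = 6,682.9970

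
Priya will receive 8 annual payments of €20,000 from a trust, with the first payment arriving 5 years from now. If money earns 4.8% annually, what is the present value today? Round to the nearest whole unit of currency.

Value one period before first payment (t=4): 20000 × [1 − (1+0.048)^(−8)] / 0.048 = 20000 × 6.515790 = 130,315.8031
PV₀ = 130,315.8031 / (1+0.048)^4 = 130,315.8031 / 1.206272 = 108,031.8851

€108,032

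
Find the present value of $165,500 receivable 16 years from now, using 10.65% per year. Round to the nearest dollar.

PV = 165,500 / (1 + 0.1065)^16 = 165,500 / 5.049201 = 32,777.4607

$32,777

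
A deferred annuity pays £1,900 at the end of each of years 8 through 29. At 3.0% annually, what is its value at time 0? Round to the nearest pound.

£24,621

Value one period before first payment (t=7): 1900 × [1 − (1+0.03)^(−22)] / 0.03 = 1900 × 15.936917 = 30,280.1416
Discount back 7 years: 30,280.1416 × (1+0.03)^(−7) = 30,280.1416 × 0.813092 = 24,620.5261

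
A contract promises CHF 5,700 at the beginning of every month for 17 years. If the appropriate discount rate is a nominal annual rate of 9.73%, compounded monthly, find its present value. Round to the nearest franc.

With 12 periods per year: i = 0.00810833, n = 204.
Annuity factor a(204|0.00810833) × (1+i) = 100.390917; PV = 5700 × 100.390917 = 572,228.2253
(annuity-due: payments at period start, so ×(1+i).)

CHF 572,228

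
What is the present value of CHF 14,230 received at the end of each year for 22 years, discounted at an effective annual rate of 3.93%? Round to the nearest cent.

CHF 207,022.17

PV = 14230 × [1 − (1+0.0393)^(−22)] / 0.0393 = 14230 × 14.548290 = 207,022.1689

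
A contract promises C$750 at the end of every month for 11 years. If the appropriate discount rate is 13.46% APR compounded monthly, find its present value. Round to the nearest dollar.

C$51,527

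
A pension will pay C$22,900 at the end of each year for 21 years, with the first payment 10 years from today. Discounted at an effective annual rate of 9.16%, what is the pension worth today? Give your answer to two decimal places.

PV at t=9 (ordinary 21-year annuity): 22900 × a(21|0.0916) = 22900 × 9.184143 = 210,316.8680
PV₀ = 210,316.8680 / (1+0.0916)^9 = 210,316.8680 / 2.200755 = 95,565.7699

C$95,565.77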